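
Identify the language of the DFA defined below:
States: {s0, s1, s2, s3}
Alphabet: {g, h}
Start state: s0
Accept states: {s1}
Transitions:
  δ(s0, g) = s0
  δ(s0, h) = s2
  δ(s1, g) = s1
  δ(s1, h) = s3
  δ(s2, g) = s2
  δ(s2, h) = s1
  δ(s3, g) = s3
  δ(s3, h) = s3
Testing a few strings:
  'hh' → accept
  'hhg' → accept
  'hhgh' → reject
  'h' → reject
State roles: s0=zero h's; s1=two h's; s2=one h; s3=≥ three h's (dead)
All strings over {g,h} containing exactly two h's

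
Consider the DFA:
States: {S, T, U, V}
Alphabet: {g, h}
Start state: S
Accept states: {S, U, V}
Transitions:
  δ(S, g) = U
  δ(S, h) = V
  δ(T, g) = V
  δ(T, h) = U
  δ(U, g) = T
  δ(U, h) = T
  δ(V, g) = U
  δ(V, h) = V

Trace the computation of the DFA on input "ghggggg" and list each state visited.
read 'g': S → U
  read 'h': U → T
  read 'g': T → V
  read 'g': V → U
  read 'g': U → T
  read 'g': T → V
  read 'g': V → U
S -> U -> T -> V -> U -> T -> V -> U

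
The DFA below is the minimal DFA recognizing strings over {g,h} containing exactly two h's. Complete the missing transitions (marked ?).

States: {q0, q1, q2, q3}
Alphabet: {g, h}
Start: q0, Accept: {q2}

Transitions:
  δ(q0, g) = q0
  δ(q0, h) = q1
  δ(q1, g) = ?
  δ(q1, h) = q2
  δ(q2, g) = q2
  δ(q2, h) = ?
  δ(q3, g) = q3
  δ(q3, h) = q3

From the language and accept set, identify what each state tracks — q0: zero h's; q1: one h; q2: two h's; q3: ≥ three h's (dead).
Each missing δ(q, a) is the state matching the new tracked value after reading a.
δ(q1, g) = q1; δ(q2, h) = q3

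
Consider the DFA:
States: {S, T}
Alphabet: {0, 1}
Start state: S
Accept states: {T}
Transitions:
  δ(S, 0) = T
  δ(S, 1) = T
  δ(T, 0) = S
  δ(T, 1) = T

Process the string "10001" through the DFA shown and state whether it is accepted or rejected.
Processing string "10001":
  S --1--> T
  T --0--> S
  S --0--> T
  T --0--> S
  S --1--> T
Final state: T
Accept states: {T}
Yes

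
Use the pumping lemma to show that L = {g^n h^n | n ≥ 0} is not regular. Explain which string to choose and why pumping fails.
Assume L is regular with pumping length p. Idea: pumping the g-block changes the count balance.
Choose s = g^p h^p (length 2p ≥ p). By the pumping lemma, s = xyz with |xy| ≤ p, |y| > 0. So y = g^k for some k > 0 (since xy is entirely within the g's). Pumping gives xy²z = g^(p+k) h^p, which is not in L since p+k ≠ p.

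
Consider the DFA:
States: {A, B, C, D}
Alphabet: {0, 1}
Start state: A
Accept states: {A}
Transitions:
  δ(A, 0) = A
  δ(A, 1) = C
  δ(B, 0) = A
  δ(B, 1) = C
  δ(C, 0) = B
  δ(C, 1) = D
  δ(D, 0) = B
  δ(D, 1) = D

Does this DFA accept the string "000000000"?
Processing string "000000000":
  A --0--> A
  A --0--> A
  A --0--> A
  A --0--> A
  A --0--> A
  A --0--> A
  A --0--> A
  A --0--> A
  A --0--> A
Final state: A
Accept states: {A}
Yes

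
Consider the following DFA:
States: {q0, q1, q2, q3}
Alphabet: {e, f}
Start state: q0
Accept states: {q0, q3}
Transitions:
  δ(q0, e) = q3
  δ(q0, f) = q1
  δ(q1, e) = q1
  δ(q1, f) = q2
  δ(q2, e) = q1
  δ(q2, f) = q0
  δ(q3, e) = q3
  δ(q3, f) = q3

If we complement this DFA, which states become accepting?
Complement accept states = All states \ Original accept states
= {q0, q1, q2, q3} \ {q0, q3}
{q1, q2}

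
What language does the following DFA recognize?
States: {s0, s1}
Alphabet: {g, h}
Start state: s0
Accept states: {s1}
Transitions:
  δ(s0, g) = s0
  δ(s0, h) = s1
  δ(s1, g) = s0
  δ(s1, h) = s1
Testing a few strings:
  'ggh' → accept
  'g' → reject
  'h' → accept
  'hhh' → accept
State roles: s0=last symbol not h; s1=last symbol is h
All strings over {g,h} ending with h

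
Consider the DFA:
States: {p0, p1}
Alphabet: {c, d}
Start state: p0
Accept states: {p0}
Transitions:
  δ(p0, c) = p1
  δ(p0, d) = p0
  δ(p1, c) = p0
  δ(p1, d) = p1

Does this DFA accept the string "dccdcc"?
Processing string "dccdcc":
  p0 --d--> p0
  p0 --c--> p1
  p1 --c--> p0
  p0 --d--> p0
  p0 --c--> p1
  p1 --c--> p0
Final state: p0
Accept states: {p0}
Yes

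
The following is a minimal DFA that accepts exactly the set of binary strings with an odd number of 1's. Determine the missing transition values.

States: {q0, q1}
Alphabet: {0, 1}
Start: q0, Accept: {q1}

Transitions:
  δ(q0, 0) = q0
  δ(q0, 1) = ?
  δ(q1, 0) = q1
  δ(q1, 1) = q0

From the language and accept set, identify what each state tracks — q0: even number of 1's so far; q1: odd number of 1's so far.
Each missing δ(q, a) is the state matching the new tracked value after reading a.
δ(q0, 1) = q1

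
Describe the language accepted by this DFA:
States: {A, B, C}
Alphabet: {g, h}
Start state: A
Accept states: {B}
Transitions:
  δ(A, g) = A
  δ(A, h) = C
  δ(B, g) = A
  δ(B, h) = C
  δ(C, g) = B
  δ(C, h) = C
Testing a few strings:
  'gg' → reject
  'gghh' → reject
  'g' → reject
  'hggg' → reject
State roles: A=no suffix match; B=suffix is hg; C=one trailing h
All strings over {g,h} ending with hg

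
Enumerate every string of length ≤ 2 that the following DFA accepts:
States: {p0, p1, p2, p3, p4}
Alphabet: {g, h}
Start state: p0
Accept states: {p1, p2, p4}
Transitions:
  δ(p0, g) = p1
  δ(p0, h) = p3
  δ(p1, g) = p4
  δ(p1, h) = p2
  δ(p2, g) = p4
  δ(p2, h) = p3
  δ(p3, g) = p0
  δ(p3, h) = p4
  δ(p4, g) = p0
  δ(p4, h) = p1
g, gg, gh, hh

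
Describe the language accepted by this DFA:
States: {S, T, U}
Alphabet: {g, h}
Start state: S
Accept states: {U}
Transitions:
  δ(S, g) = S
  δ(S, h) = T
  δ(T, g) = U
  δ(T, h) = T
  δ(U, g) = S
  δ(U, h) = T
Testing a few strings:
  'g' → reject
  'h' → reject
  'hhg' → accept
  'hhgg' → reject
State roles: S=no suffix match; T=one trailing h; U=suffix is hg
All strings over {g,h} ending with hg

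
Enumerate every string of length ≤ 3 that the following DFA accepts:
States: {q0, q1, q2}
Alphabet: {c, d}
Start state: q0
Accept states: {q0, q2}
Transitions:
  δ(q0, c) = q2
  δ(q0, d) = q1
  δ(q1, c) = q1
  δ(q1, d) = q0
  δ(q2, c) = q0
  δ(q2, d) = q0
ε, c, cc, cd, dd, ccc, cdc, dcd, ddc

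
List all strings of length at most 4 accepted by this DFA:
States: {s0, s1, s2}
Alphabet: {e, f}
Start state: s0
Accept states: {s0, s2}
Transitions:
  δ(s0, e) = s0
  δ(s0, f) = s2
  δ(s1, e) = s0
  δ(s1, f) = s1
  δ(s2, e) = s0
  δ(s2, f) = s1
ε, e, f, ee, ef, fe, eee, eef, efe, fee, fef, ffe, eeee, eeef, eefe, efee, efef, effe, feee, feef, fefe, ffee, ffef, fffe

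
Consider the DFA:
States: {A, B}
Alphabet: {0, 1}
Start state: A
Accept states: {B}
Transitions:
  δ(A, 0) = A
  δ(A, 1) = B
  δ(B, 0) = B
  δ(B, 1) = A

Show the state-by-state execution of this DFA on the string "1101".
read '1': A → B
  read '1': B → A
  read '0': A → A
  read '1': A → B
A -> B -> A -> A -> B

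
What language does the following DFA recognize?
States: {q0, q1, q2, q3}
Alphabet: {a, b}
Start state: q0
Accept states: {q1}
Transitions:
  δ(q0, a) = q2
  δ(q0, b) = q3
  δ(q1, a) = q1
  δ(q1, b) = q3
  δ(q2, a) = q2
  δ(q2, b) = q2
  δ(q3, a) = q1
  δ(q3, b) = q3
Testing a few strings:
  'aab' → reject
  'b' → reject
  'ba' → accept
  'ab' → reject
State roles: q0=no input read; q1=started with b, last symbol a; q2=started with a (dead); q3=started with b, last symbol b
All strings over {a,b} that start with b and end with a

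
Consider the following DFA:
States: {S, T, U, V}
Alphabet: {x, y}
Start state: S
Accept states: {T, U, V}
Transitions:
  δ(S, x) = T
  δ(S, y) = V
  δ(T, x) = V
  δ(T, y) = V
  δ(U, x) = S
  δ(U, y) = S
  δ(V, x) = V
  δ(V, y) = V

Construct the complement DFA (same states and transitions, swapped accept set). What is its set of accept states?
Complement accept states = All states \ Original accept states
= {S, T, U, V} \ {T, U, V}
{S}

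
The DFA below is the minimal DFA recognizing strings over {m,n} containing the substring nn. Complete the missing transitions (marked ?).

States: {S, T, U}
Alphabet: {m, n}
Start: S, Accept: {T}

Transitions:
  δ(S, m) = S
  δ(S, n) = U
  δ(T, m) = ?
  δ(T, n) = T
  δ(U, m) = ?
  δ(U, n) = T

From the language and accept set, identify what each state tracks — S: no progress toward nn; T: substring nn seen; U: one trailing n.
Each missing δ(q, a) is the state matching the new tracked value after reading a.
δ(T, m) = T; δ(U, m) = S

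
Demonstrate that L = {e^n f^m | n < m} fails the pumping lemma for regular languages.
Assume L is regular with pumping length p. Idea: pumping up the e-block makes the e-count reach the f-count.
Choose s = e^p f^(p+1) ∈ L. By the pumping lemma, s = xyz with |xy| ≤ p, |y| > 0, so y = e^k with k ≥ 1. Then xy²z = e^(p+k) f^(p+1). Since p+k ≥ p+1, the number of e's is no longer strictly less than the number of f's, so xy²z ∉ L.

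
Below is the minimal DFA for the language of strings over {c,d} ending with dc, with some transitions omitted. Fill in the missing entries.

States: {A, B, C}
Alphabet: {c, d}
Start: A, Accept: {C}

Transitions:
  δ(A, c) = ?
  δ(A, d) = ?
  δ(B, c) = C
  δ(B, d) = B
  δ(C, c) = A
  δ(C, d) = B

From the language and accept set, identify what each state tracks — A: no suffix match; B: one trailing d; C: suffix is dc.
Each missing δ(q, a) is the state matching the new tracked value after reading a.
δ(A, c) = A; δ(A, d) = B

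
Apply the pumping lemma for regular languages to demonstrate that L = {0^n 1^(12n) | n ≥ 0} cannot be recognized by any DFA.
Assume L is regular with pumping length p. Idea: pumping the 0-block breaks the 1:12 ratio.
Choose s = 0^p 1^(12p) (length 13p ≥ p). By the pumping lemma, s = xyz with |xy| ≤ p, |y| > 0, so y = 0^k with k ≥ 1. Then xy²z = 0^(p+k) 1^(12p). For this to be in L we would need 12p = 12(p+k), i.e. 12k = 0, contradicting k ≥ 1. So xy²z ∉ L.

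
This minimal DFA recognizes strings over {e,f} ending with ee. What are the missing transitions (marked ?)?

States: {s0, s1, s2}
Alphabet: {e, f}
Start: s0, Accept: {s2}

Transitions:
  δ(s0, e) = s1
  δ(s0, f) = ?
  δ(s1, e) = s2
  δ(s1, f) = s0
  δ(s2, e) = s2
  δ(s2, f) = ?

From the language and accept set, identify what each state tracks — s0: last symbol not e; s1: one trailing e; s2: two trailing e's.
Each missing δ(q, a) is the state matching the new tracked value after reading a.
δ(s0, f) = s0; δ(s2, f) = s0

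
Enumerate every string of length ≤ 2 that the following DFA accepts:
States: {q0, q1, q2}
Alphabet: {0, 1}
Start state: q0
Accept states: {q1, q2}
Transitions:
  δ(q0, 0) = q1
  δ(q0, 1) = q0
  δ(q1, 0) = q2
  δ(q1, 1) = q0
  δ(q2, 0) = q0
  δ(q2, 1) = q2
0, 00, 10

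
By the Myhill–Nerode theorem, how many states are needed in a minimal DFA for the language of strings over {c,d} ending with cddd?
By Myhill–Nerode, count the distinguishable equivalence classes: 5 classes — one per longest suffix of the input that is a prefix of 'cddd' (lengths 0 through 4); only the length-4 class is accepting.
5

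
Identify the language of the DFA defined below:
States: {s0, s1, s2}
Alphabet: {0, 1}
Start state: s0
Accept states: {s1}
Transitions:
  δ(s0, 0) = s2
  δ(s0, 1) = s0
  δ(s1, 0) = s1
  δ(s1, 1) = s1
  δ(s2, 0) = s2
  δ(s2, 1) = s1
Testing a few strings:
  '100' → reject
  '011' → accept
  '0011' → accept
  '0001' → accept
State roles: s0=no 0 seen yet; s1=substring 01 seen; s2=seen a 0, waiting for 1
All binary strings containing the substring 01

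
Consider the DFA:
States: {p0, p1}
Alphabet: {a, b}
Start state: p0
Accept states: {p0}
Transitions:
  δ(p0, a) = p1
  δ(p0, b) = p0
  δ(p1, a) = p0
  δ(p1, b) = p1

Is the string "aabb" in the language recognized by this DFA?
Processing string "aabb":
  p0 --a--> p1
  p1 --a--> p0
  p0 --b--> p0
  p0 --b--> p0
Final state: p0
Accept states: {p0}
Yes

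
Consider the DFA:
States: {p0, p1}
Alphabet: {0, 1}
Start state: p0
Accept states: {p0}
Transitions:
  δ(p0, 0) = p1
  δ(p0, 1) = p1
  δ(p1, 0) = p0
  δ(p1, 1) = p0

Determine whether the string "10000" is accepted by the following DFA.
Processing string "10000":
  p0 --1--> p1
  p1 --0--> p0
  p0 --0--> p1
  p1 --0--> p0
  p0 --0--> p1
Final state: p1
Accept states: {p0}
No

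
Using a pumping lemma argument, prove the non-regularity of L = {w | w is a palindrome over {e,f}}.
Assume L is regular with pumping length p. Idea: pumping the leading e-block breaks the symmetry.
Choose s = e^p f e^p (a palindrome of length 2p+1 ≥ p). By the pumping lemma, s = xyz with |xy| ≤ p, |y| > 0, so y = e^k with k > 0 (xy lies entirely in the first e^p). Then xy²z = e^(p+k) f e^p, which is not a palindrome since p+k ≠ p.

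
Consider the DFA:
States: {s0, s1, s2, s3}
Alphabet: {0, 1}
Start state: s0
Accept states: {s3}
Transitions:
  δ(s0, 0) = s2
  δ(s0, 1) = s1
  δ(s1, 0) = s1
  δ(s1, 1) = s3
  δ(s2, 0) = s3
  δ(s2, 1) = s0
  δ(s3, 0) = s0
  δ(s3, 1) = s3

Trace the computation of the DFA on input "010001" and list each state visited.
read '0': s0 → s2
  read '1': s2 → s0
  read '0': s0 → s2
  read '0': s2 → s3
  read '0': s3 → s0
  read '1': s0 → s1
s0 -> s2 -> s0 -> s2 -> s3 -> s0 -> s1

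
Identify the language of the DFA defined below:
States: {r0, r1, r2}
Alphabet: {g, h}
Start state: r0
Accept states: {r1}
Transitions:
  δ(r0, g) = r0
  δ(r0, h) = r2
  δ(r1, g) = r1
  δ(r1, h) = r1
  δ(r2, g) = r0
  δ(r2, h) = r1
Testing a few strings:
  'hhgh' → accept
  'hghg' → reject
  'hhg' → accept
  'gh' → reject
State roles: r0=no progress toward hh; r1=substring hh seen; r2=one trailing h
All strings over {g,h} containing the substring hh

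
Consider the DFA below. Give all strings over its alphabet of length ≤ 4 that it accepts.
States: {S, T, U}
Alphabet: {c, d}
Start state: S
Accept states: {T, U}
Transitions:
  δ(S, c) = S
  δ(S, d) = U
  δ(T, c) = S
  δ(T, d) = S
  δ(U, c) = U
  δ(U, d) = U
d, cd, dc, dd, ccd, cdc, cdd, dcc, dcd, ddc, ddd, cccd, ccdc, ccdd, cdcc, cdcd, cddc, cddd, dccc, dccd, dcdc, dcdd, ddcc, ddcd, dddc, dddd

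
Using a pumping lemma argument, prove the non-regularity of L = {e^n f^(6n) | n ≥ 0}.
Assume L is regular with pumping length p. Idea: pumping the e-block breaks the 1:6 ratio.
Choose s = e^p f^(6p) (length 7p ≥ p). By the pumping lemma, s = xyz with |xy| ≤ p, |y| > 0, so y = e^k with k ≥ 1. Then xy²z = e^(p+k) f^(6p). For this to be in L we would need 6p = 6(p+k), i.e. 6k = 0, contradicting k ≥ 1. So xy²z ∉ L.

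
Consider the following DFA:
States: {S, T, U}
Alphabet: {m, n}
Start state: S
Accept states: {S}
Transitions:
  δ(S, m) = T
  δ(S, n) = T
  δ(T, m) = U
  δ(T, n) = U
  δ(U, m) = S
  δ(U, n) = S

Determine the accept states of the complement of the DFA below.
Complement accept states = All states \ Original accept states
= {S, T, U} \ {S}
{T, U}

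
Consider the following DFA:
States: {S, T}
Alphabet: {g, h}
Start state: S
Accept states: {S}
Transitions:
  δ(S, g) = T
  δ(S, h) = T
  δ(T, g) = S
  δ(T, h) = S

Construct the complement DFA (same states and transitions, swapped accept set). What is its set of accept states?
Complement accept states = All states \ Original accept states
= {S, T} \ {S}
{T}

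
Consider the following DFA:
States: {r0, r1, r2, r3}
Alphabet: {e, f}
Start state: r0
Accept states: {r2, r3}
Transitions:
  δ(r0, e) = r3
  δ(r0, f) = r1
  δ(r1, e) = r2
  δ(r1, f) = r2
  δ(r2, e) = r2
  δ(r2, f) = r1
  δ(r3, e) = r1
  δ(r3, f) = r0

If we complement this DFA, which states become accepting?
Complement accept states = All states \ Original accept states
= {r0, r1, r2, r3} \ {r2, r3}
{r0, r1}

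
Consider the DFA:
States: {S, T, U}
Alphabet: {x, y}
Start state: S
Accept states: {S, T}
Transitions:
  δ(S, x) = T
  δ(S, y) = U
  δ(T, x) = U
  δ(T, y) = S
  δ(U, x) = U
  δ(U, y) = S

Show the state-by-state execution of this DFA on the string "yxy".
read 'y': S → U
  read 'x': U → U
  read 'y': U → S
S -> U -> U -> S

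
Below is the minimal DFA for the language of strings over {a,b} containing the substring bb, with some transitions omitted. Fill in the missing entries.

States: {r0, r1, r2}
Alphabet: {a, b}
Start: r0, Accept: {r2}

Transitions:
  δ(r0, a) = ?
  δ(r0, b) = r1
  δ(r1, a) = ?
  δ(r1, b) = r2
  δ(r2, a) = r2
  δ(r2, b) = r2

From the language and accept set, identify what each state tracks — r0: no progress toward bb; r1: one trailing b; r2: substring bb seen.
Each missing δ(q, a) is the state matching the new tracked value after reading a.
δ(r0, a) = r0; δ(r1, a) = r0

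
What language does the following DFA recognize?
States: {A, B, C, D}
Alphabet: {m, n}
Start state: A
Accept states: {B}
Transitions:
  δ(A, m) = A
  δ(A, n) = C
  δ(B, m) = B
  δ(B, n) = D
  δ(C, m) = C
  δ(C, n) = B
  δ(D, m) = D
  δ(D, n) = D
Testing a few strings:
  'nmn' → accept
  'm' → reject
  'nnm' → accept
  'mmmm' → reject
State roles: A=zero n's; B=two n's; C=one n; D=≥ three n's (dead)
All strings over {m,n} containing exactly two n's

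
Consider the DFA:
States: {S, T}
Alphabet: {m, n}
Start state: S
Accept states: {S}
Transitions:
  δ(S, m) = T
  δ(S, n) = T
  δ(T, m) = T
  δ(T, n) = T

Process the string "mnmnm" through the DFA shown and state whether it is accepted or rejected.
Processing string "mnmnm":
  S --m--> T
  T --n--> T
  T --m--> T
  T --n--> T
  T --m--> T
Final state: T
Accept states: {S}
No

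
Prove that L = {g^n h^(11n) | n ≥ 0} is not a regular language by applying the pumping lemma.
Assume L is regular with pumping length p. Idea: pumping the g-block breaks the 1:11 ratio.
Choose s = g^p h^(11p) (length 12p ≥ p). By the pumping lemma, s = xyz with |xy| ≤ p, |y| > 0, so y = g^k with k ≥ 1. Then xy²z = g^(p+k) h^(11p). For this to be in L we would need 11p = 11(p+k), i.e. 11k = 0, contradicting k ≥ 1. So xy²z ∉ L.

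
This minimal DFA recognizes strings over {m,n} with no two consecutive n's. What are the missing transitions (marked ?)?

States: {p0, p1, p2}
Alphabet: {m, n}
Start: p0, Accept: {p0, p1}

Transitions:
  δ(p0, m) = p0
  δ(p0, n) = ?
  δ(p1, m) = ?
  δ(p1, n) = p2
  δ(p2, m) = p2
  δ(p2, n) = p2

From the language and accept set, identify what each state tracks — p0: last symbol not n (ok); p1: last symbol n (ok); p2: saw nn (dead).
Each missing δ(q, a) is the state matching the new tracked value after reading a.
δ(p0, n) = p1; δ(p1, m) = p0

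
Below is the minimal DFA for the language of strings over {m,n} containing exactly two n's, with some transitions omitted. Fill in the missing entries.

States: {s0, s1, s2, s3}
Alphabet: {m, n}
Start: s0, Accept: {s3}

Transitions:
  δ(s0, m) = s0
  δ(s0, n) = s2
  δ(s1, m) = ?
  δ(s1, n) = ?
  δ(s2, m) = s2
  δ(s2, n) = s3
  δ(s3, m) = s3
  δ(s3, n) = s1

From the language and accept set, identify what each state tracks — s0: zero n's; s1: ≥ three n's (dead); s2: one n; s3: two n's.
Each missing δ(q, a) is the state matching the new tracked value after reading a.
δ(s1, m) = s1; δ(s1, n) = s1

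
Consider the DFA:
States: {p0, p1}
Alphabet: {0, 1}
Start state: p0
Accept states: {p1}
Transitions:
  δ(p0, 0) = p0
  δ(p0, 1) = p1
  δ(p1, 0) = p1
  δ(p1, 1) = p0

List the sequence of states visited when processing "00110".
read '0': p0 → p0
  read '0': p0 → p0
  read '1': p0 → p1
  read '1': p1 → p0
  read '0': p0 → p0
p0 -> p0 -> p0 -> p1 -> p0 -> p0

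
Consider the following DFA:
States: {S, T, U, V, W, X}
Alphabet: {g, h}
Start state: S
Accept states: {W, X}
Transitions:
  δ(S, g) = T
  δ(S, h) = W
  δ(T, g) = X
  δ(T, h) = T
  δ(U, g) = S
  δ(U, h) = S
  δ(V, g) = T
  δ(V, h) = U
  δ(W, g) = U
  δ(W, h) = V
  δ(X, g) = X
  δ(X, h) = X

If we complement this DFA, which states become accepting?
Complement accept states = All states \ Original accept states
= {S, T, U, V, W, X} \ {W, X}
{S, T, U, V}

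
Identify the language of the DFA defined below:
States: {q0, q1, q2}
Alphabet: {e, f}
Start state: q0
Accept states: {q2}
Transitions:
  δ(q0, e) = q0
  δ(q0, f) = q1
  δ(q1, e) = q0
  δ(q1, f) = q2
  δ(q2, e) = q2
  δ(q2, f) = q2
Testing a few strings:
  'f' → reject
  'eef' → reject
  'ffff' → accept
  'e' → reject
State roles: q0=no progress toward ff; q1=one trailing f; q2=substring ff seen
All strings over {e,f} containing the substring ff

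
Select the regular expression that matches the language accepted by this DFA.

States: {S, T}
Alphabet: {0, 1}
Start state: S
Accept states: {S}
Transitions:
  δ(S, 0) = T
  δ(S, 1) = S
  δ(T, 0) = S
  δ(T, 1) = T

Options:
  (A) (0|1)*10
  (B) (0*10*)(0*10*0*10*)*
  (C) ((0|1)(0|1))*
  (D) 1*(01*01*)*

Check each option against the DFA on short strings; one disagreement eliminates an option:
  (A) (0|1)*10: on ε the DFA stays in S and accepts (S ∈ Accept), but the regex does not match it → eliminate
  (B) (0*10*)(0*10*0*10*)*: on ε the DFA stays in S and accepts (S ∈ Accept), but the regex does not match it → eliminate
  (C) ((0|1)(0|1))*: on '1' the DFA goes S → S and accepts (S ∈ Accept), but the regex does not match it → eliminate
  (D) 1*(01*01*)*: agrees with the DFA on every string of length ≤ 6
Only (D) is consistent with the DFA.
(D) 1*(01*01*)*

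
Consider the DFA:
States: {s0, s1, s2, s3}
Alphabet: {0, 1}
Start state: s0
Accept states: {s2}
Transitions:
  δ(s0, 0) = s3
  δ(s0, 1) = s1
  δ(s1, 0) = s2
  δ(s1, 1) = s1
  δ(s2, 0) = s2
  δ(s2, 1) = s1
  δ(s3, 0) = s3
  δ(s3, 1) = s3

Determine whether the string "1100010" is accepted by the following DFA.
Processing string "1100010":
  s0 --1--> s1
  s1 --1--> s1
  s1 --0--> s2
  s2 --0--> s2
  s2 --0--> s2
  s2 --1--> s1
  s1 --0--> s2
Final state: s2
Accept states: {s2}
Yes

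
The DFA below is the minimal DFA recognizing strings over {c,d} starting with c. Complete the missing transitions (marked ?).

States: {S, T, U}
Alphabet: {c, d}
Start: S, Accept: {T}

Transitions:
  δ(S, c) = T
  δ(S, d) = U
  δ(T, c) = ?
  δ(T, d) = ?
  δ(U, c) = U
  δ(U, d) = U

From the language and accept set, identify what each state tracks — S: no input read; T: started with c; U: started with d (dead).
Each missing δ(q, a) is the state matching the new tracked value after reading a.
δ(T, c) = T; δ(T, d) = T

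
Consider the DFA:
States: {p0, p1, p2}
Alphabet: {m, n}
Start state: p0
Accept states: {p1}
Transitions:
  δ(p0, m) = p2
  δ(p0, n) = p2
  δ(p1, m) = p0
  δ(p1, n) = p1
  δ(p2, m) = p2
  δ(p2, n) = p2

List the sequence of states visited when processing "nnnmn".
read 'n': p0 → p2
  read 'n': p2 → p2
  read 'n': p2 → p2
  read 'm': p2 → p2
  read 'n': p2 → p2
p0 -> p2 -> p2 -> p2 -> p2 -> p2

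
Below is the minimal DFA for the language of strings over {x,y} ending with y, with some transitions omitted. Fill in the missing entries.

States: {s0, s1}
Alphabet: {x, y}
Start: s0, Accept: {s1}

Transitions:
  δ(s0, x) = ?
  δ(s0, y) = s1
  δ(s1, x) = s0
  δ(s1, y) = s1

From the language and accept set, identify what each state tracks — s0: last symbol not y; s1: last symbol is y.
Each missing δ(q, a) is the state matching the new tracked value after reading a.
δ(s0, x) = s0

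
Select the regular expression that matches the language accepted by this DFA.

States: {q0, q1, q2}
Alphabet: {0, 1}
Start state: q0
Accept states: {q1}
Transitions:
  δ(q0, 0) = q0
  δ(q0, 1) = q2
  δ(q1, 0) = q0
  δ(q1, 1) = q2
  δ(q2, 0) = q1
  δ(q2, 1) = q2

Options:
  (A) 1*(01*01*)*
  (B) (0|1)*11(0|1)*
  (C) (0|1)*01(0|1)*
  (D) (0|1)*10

Check each option against the DFA on short strings; one disagreement eliminates an option:
  (A) 1*(01*01*)*: on ε the DFA stays in q0 and rejects (q0 ∉ Accept), but the regex matches it → eliminate
  (B) (0|1)*11(0|1)*: on '10' the DFA goes q0 → q2 → q1 and accepts (q1 ∈ Accept), but the regex does not match it → eliminate
  (C) (0|1)*01(0|1)*: on '01' the DFA goes q0 → q0 → q2 and rejects (q2 ∉ Accept), but the regex matches it → eliminate
  (D) (0|1)*10: agrees with the DFA on every string of length ≤ 6
Only (D) is consistent with the DFA.
(D) (0|1)*10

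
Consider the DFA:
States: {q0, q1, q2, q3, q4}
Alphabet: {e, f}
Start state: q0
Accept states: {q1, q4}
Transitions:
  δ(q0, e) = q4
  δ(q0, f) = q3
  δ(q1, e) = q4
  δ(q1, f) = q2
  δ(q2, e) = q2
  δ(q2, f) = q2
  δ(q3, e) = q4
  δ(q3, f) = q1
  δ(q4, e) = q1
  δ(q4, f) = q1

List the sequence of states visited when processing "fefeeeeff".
read 'f': q0 → q3
  read 'e': q3 → q4
  read 'f': q4 → q1
  read 'e': q1 → q4
  read 'e': q4 → q1
  read 'e': q1 → q4
  read 'e': q4 → q1
  read 'f': q1 → q2
  read 'f': q2 → q2
q0 -> q3 -> q4 -> q1 -> q4 -> q1 -> q4 -> q1 -> q2 -> q2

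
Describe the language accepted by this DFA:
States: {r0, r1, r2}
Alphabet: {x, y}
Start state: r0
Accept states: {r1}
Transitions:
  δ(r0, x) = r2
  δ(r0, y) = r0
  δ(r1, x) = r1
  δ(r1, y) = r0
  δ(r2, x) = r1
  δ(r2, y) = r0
Testing a few strings:
  'yx' → reject
  'xy' → reject
  'y' → reject
  'xyyx' → reject
State roles: r0=last symbol not x; r1=two trailing x's; r2=one trailing x
All strings over {x,y} ending with xx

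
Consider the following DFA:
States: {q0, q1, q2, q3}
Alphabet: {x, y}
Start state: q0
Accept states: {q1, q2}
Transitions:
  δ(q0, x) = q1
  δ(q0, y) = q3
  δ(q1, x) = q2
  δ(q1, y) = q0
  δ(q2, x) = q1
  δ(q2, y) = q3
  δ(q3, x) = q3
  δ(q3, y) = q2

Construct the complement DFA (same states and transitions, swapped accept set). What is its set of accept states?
Complement accept states = All states \ Original accept states
= {q0, q1, q2, q3} \ {q1, q2}
{q0, q3}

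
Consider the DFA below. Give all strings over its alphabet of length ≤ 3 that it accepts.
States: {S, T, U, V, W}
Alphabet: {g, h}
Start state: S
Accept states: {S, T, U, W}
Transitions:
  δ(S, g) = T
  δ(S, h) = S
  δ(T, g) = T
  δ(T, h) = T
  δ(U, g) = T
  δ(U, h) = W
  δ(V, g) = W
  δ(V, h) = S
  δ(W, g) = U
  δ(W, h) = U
ε, g, h, gg, gh, hg, hh, ggg, ggh, ghg, ghh, hgg, hgh, hhg, hhh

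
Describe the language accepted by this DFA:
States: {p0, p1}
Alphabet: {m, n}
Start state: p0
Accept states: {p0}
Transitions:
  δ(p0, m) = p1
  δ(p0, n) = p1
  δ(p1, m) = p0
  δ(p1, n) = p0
Testing a few strings:
  'nnm' → reject
  'n' → reject
  'nmn' → reject
  'm' → reject
State roles: p0=even length so far; p1=odd length so far
All strings over {m,n} of even length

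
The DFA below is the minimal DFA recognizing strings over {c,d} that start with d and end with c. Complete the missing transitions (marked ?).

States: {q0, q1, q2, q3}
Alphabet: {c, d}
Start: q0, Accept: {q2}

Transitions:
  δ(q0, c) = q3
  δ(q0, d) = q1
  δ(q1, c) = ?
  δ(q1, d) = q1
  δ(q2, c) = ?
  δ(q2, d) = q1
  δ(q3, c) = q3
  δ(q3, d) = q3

From the language and accept set, identify what each state tracks — q0: no input read; q1: started with d, last symbol d; q2: started with d, last symbol c; q3: started with c (dead).
Each missing δ(q, a) is the state matching the new tracked value after reading a.
δ(q1, c) = q2; δ(q2, c) = q2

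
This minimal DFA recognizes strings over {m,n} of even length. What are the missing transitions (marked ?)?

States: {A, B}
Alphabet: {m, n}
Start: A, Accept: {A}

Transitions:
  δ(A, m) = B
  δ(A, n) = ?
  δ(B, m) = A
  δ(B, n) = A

From the language and accept set, identify what each state tracks — A: even length so far; B: odd length so far.
Each missing δ(q, a) is the state matching the new tracked value after reading a.
δ(A, n) = B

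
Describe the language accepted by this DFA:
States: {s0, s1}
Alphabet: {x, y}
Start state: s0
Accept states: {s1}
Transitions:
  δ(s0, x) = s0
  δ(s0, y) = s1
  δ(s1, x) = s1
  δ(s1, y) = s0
Testing a few strings:
  'yy' → reject
  'yx' → accept
  'xxx' → reject
  'xx' → reject
State roles: s0=even number of y's so far; s1=odd number of y's so far
All strings over {x,y} with an odd number of y's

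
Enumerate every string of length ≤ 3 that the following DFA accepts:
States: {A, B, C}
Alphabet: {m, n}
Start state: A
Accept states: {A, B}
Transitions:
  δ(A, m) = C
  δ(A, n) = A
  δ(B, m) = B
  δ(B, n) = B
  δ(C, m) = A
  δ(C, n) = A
ε, n, mm, mn, nn, mmn, mnn, nmm, nmn, nnn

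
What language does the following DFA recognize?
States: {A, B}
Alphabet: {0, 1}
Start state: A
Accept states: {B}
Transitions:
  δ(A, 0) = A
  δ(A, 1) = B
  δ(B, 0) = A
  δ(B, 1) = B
Testing a few strings:
  '10' → reject
  '101' → accept
  '0' → reject
  '01' → accept
State roles: A=last symbol not 1; B=last symbol is 1
All binary strings ending with 1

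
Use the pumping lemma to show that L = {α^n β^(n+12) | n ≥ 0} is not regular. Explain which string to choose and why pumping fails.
Assume L is regular with pumping length p. Idea: pumping the α-block breaks the fixed offset of 12.
Choose s = α^p β^(p+12) ∈ L. By the pumping lemma, s = xyz with |xy| ≤ p, |y| > 0, so y = α^k with k ≥ 1. Then xy²z = α^(p+k) β^(p+12). For this to be in L we would need p+12 = (p+k)+12, i.e. k = 0, contradicting k ≥ 1. So xy²z ∉ L.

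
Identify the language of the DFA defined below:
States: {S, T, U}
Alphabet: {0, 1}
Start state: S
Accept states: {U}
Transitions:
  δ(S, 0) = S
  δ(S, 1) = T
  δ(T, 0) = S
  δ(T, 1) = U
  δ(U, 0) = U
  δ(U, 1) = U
Testing a few strings:
  '1' → reject
  '110' → accept
  '0011' → accept
  '0' → reject
State roles: S=no progress toward 11; T=one trailing 1; U=substring 11 seen
All binary strings containing the substring 11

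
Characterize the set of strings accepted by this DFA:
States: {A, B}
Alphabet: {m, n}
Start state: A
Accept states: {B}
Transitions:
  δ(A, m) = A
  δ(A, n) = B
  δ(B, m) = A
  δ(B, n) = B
Testing a few strings:
  'n' → accept
  'nn' → accept
  'm' → reject
  'nmn' → accept
State roles: A=last symbol not n; B=last symbol is n
All strings over {m,n} ending with n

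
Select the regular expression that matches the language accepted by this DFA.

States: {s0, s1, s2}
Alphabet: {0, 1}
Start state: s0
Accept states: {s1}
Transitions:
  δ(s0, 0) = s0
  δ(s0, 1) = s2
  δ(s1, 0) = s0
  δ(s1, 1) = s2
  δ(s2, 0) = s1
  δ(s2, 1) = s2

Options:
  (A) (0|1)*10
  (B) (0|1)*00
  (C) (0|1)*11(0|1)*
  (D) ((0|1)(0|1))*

Check each option against the DFA on short strings; one disagreement eliminates an option:
  (A) (0|1)*10: agrees with the DFA on every string of length ≤ 6
  (B) (0|1)*00: on '00' the DFA goes s0 → s0 → s0 and rejects (s0 ∉ Accept), but the regex matches it → eliminate
  (C) (0|1)*11(0|1)*: on '10' the DFA goes s0 → s2 → s1 and accepts (s1 ∈ Accept), but the regex does not match it → eliminate
  (D) ((0|1)(0|1))*: on ε the DFA stays in s0 and rejects (s0 ∉ Accept), but the regex matches it → eliminate
Only (A) is consistent with the DFA.
(A) (0|1)*10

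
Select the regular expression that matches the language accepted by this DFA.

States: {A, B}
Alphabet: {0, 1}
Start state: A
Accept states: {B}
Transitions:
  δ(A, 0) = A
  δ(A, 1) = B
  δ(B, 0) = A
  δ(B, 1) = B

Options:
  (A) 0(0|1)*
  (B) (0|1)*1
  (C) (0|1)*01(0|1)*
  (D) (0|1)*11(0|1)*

Check each option against the DFA on short strings; one disagreement eliminates an option:
  (A) 0(0|1)*: on '0' the DFA goes A → A and rejects (A ∉ Accept), but the regex matches it → eliminate
  (B) (0|1)*1: agrees with the DFA on every string of length ≤ 6
  (C) (0|1)*01(0|1)*: on '1' the DFA goes A → B and accepts (B ∈ Accept), but the regex does not match it → eliminate
  (D) (0|1)*11(0|1)*: on '1' the DFA goes A → B and accepts (B ∈ Accept), but the regex does not match it → eliminate
Only (B) is consistent with the DFA.
(B) (0|1)*1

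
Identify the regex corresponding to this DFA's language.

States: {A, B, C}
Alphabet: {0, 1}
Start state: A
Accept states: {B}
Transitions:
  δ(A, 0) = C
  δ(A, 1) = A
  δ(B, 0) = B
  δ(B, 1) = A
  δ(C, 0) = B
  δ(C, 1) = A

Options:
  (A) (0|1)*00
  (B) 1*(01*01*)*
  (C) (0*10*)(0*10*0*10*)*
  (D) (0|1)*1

Check each option against the DFA on short strings; one disagreement eliminates an option:
  (A) (0|1)*00: agrees with the DFA on every string of length ≤ 6
  (B) 1*(01*01*)*: on ε the DFA stays in A and rejects (A ∉ Accept), but the regex matches it → eliminate
  (C) (0*10*)(0*10*0*10*)*: on '1' the DFA goes A → A and rejects (A ∉ Accept), but the regex matches it → eliminate
  (D) (0|1)*1: on '1' the DFA goes A → A and rejects (A ∉ Accept), but the regex matches it → eliminate
Only (A) is consistent with the DFA.
(A) (0|1)*00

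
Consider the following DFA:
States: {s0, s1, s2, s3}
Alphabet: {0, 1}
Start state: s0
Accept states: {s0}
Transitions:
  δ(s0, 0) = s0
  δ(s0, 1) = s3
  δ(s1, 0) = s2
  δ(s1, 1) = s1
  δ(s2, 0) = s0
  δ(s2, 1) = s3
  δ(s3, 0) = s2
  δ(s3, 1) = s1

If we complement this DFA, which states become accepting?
Complement accept states = All states \ Original accept states
= {s0, s1, s2, s3} \ {s0}
{s1, s2, s3}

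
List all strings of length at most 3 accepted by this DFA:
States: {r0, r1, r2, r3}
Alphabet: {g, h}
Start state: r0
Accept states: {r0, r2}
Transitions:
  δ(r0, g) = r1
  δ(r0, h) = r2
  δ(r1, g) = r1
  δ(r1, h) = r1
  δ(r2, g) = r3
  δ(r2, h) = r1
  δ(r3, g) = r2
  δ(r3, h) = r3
ε, h, hgg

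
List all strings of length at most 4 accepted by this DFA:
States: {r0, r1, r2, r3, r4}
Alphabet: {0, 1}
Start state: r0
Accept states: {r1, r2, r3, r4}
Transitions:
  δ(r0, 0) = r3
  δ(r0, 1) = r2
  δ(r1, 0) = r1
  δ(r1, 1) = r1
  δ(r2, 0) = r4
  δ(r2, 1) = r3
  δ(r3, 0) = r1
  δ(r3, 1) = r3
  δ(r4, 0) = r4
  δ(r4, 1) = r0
0, 1, 00, 01, 10, 11, 000, 001, 010, 011, 100, 110, 111, 0000, 0001, 0010, 0011, 0100, 0101, 0110, 0111, 1000, 1010, 1011, 1100, 1101, 1110, 1111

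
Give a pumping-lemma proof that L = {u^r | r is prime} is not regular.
Assume L is regular with pumping length p. Idea: pumping by a suitable count produces a composite length.
Let q be a prime with q ≥ p and choose s = u^q ∈ L. By the pumping lemma, s = xyz with |xy| ≤ p, |y| = k ≥ 1. Take i = q+1: |xy^(q+1)z| = q + q·k = q(1+k). Since q ≥ 2 and 1+k ≥ 2, q(1+k) is composite, so xy^(q+1)z ∉ L.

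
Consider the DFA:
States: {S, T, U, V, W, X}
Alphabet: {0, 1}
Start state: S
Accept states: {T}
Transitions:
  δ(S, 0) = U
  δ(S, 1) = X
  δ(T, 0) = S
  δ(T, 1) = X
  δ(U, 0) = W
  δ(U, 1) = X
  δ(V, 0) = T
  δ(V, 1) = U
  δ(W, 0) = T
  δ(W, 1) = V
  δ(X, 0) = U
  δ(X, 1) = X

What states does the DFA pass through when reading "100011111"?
read '1': S → X
  read '0': X → U
  read '0': U → W
  read '0': W → T
  read '1': T → X
  read '1': X → X
  read '1': X → X
  read '1': X → X
  read '1': X → X
S -> X -> U -> W -> T -> X -> X -> X -> X -> X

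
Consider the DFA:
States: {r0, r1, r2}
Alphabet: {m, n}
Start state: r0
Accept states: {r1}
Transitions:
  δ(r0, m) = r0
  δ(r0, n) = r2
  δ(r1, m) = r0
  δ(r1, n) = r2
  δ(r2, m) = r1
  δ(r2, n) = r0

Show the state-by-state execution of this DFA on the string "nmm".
read 'n': r0 → r2
  read 'm': r2 → r1
  read 'm': r1 → r0
r0 -> r2 -> r1 -> r0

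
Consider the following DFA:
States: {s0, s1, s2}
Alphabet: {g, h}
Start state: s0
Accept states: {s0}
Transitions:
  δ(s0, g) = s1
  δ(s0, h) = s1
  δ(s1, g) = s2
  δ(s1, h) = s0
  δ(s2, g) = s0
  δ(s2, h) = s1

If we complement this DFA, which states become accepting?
Complement accept states = All states \ Original accept states
= {s0, s1, s2} \ {s0}
{s1, s2}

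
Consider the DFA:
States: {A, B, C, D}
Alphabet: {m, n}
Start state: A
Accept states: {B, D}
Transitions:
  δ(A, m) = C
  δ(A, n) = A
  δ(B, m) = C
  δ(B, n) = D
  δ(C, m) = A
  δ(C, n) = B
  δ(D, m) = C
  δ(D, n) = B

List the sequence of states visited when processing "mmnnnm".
read 'm': A → C
  read 'm': C → A
  read 'n': A → A
  read 'n': A → A
  read 'n': A → A
  read 'm': A → C
A -> C -> A -> A -> A -> A -> C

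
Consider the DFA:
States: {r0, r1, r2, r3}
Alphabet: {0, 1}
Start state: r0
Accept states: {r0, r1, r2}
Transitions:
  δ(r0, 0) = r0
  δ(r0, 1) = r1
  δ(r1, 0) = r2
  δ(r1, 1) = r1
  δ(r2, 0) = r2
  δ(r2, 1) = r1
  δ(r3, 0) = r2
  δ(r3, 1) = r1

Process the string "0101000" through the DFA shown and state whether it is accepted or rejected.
Processing string "0101000":
  r0 --0--> r0
  r0 --1--> r1
  r1 --0--> r2
  r2 --1--> r1
  r1 --0--> r2
  r2 --0--> r2
  r2 --0--> r2
Final state: r2
Accept states: {r0, r1, r2}
Yes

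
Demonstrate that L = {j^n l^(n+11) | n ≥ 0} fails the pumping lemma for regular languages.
Assume L is regular with pumping length p. Idea: pumping the j-block breaks the fixed offset of 11.
Choose s = j^p l^(p+11) ∈ L. By the pumping lemma, s = xyz with |xy| ≤ p, |y| > 0, so y = j^k with k ≥ 1. Then xy²z = j^(p+k) l^(p+11). For this to be in L we would need p+11 = (p+k)+11, i.e. k = 0, contradicting k ≥ 1. So xy²z ∉ L.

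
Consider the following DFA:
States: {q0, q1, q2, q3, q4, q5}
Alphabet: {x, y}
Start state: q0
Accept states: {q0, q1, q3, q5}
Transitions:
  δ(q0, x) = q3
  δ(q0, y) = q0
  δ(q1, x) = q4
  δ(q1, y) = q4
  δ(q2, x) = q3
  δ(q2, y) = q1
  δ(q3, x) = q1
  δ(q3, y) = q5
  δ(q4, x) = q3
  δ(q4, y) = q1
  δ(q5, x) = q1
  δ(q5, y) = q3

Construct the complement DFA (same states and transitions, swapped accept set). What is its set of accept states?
Complement accept states = All states \ Original accept states
= {q0, q1, q2, q3, q4, q5} \ {q0, q1, q3, q5}
{q2, q4}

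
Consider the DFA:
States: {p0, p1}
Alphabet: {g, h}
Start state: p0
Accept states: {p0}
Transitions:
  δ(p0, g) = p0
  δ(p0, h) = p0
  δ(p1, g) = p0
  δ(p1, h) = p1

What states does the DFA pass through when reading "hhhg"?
read 'h': p0 → p0
  read 'h': p0 → p0
  read 'h': p0 → p0
  read 'g': p0 → p0
p0 -> p0 -> p0 -> p0 -> p0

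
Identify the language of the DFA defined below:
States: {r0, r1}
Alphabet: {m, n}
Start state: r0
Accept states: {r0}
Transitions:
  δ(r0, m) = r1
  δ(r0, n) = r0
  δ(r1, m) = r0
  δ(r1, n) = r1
Testing a few strings:
  'm' → reject
  'mn' → reject
  'nm' → reject
  'mm' → accept
State roles: r0=even number of m's so far; r1=odd number of m's so far
All strings over {m,n} with an even number of m's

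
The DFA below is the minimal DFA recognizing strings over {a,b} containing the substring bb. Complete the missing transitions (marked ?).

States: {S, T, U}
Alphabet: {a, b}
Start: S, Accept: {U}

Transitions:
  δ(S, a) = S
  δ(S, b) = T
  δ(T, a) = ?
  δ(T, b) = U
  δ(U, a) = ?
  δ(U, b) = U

From the language and accept set, identify what each state tracks — S: no progress toward bb; T: one trailing b; U: substring bb seen.
Each missing δ(q, a) is the state matching the new tracked value after reading a.
δ(T, a) = S; δ(U, a) = U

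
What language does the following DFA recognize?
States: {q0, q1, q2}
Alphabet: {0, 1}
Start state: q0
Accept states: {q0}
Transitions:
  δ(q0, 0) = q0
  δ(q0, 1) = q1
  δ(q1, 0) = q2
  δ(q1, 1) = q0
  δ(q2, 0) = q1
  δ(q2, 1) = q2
Testing a few strings:
  '101' → reject
  '100' → reject
  '001' → reject
  '000' → accept
State roles: q0=value ≡ 0 (mod 3); q1=value ≡ 1 (mod 3); q2=value ≡ 2 (mod 3)
All binary strings representing a multiple of 3 (read in base 2; leading zeros allowed and ε counts as 0)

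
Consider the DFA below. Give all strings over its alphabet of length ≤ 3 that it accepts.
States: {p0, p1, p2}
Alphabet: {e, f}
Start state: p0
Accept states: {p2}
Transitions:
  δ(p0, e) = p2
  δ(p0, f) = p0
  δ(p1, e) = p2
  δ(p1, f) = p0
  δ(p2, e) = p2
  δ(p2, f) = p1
e, ee, fe, eee, efe, fee, ffe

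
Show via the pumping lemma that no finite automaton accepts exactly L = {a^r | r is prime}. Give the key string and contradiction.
Assume L is regular with pumping length p. Idea: pumping by a suitable count produces a composite length.
Let q be a prime with q ≥ p and choose s = a^q ∈ L. By the pumping lemma, s = xyz with |xy| ≤ p, |y| = k ≥ 1. Take i = q+1: |xy^(q+1)z| = q + q·k = q(1+k). Since q ≥ 2 and 1+k ≥ 2, q(1+k) is composite, so xy^(q+1)z ∉ L.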